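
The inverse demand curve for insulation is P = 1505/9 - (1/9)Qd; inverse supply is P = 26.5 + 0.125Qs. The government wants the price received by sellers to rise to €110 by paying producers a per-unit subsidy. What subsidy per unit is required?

Required subsidy s = €17 per unit

At a seller price of 110, quantity supplied is -212 + 8·110 = 668.
Buyers absorb 668 only when they pay Pb = 1505/9 − (1/9)·668 = 93.
s = Ps − Pb = 110 − 93 = 17.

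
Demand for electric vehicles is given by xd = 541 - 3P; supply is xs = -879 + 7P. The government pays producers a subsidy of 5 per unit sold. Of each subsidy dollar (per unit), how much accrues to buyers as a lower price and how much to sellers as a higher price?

Buyers gain 3.5 per unit; sellers gain 1.5 per unit

Pre-subsidy: 541 - 3P = -879 + 7P gives P* = 142, x* = 115.
With the subsidy, sellers receive Ps = Pb + 5 for each unit, where Pb is the price buyers pay.
Supply in terms of Pb becomes xs = -879 + 7(Pb + 5) = -844 + 7Pb. Setting this equal to demand: 541 - 3Pb = -844 + 7Pb, so Pb = 138.5.
Sellers receive Ps = 138.5 + 5 = 143.5; x' = 541 − 3·138.5 = 125.5.
Buyers' price falls by P* − Pb = 142 − 138.5 = 3.5; sellers' price rises by Ps − P* = 143.5 − 142 = 1.5.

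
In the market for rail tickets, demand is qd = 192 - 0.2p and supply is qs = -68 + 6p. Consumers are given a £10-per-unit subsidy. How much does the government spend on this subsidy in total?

Pre-subsidy: 192 - 0.2p = -68 + 6p gives p* = 1300/31, q* = 5692/31.
With the rebate, buyers effectively pay pb = ps − 10, where ps is the price sellers receive.
Demand in terms of ps becomes qd = 192 − 0.2(ps − 10) = 194 - 0.2ps. Setting this equal to supply: 194 - 0.2ps = -68 + 6ps, so ps = 1310/31.
Buyers pay pb = 1310/31 − 10 = 1000/31; q' = -68 + 6·(1310/31) = 5752/31.
Government outlay = subsidy × quantity = 10 × 5752/31 = 57520/31.

Government cost = 57520/31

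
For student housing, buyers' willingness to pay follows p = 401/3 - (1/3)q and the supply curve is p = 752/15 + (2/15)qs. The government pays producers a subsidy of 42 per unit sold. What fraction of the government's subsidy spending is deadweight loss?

DWL / government spending = 45/269

Pre-subsidy: 401/3 - (1/3)q = 752/15 + (2/15)q gives q* = 179 and p* = 74.
With the subsidy, sellers receive ps = pb + 42 for each unit, where pb is the price buyers pay.
On the curves, pb = 401/3 - (1/3)q and ps = 752/15 + (2/15)q; the wedge ps − pb = 42 gives 752/15 + (2/15)q − (401/3 - (1/3)q) = 42, so q' = 269.
Then pb = 401/3 − (1/3)·269 = 44 and ps = 752/15 + (2/15)·269 = 86.
ΔCS = ½(179 + 269)(74 − 44) = 6720; ΔPS = ½(179 + 269)(86 − 74) = 2688.
Government spending = 42 × 269 = 11298.
DWL = ½ × 42 × (269 − 179) = 1890; fraction = 1890 / 11298 = 45/269.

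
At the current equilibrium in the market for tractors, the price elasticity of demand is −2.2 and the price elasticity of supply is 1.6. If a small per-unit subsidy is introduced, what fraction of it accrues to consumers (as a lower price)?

Consumer share = 8/19

For a small subsidy around the equilibrium, the benefit split depends on the relative slopes, which at a point are proportional to the elasticities.
Buyer share = εs/(εs + |εd|) = 1.6/(1.6 + 2.2) = 8/19; seller share = |εd|/(εs + |εd|) = 11/19.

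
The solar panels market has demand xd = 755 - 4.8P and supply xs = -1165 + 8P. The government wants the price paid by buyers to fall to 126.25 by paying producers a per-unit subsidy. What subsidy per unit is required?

Required subsidy s = 38 per unit

At a buyer price of 126.25, quantity demanded is 755 − 4.8·126.25 = 149.
Sellers supply 149 only when they receive Ps with -1165 + 8·Ps = 149, i.e. Ps = 164.25.
s = Ps − Pb = 164.25 − 126.25 = 38.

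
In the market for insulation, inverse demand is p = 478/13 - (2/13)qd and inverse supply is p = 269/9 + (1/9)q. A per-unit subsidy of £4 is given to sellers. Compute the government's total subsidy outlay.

Government cost = 5092/31

Pre-subsidy: 478/13 - (2/13)q = 269/9 + (1/9)q gives q* = 805/31 and p* = 1016/31.
With the subsidy, sellers receive ps = pb + 4 for each unit, where pb is the price buyers pay.
On the curves, pb = 478/13 - (2/13)q and ps = 269/9 + (1/9)q; the wedge ps − pb = 4 gives 269/9 + (1/9)q − (478/13 - (2/13)q) = 4, so q' = 1273/31.
Then pb = 478/13 − (2/13)·(1273/31) = 944/31 and ps = 269/9 + (1/9)·(1273/31) = 1068/31.
Government outlay = subsidy × quantity = 4 × 1273/31 = 5092/31.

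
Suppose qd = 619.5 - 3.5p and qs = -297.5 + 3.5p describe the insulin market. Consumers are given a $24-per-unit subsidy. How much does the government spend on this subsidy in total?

Pre-subsidy: 619.5 - 3.5p = -297.5 + 3.5p gives p* = 131, q* = 161.
With the rebate, buyers effectively pay pb = ps − 24, where ps is the price sellers receive.
Demand in terms of ps becomes qd = 619.5 − 3.5(ps − 24) = 703.5 - 3.5ps. Setting this equal to supply: 703.5 - 3.5ps = -297.5 + 3.5ps, so ps = 143.
Buyers pay pb = 143 − 24 = 119; q' = -297.5 + 3.5·143 = 203.
Government outlay = subsidy × quantity = 24 × 203 = 4872.

Government cost = $4872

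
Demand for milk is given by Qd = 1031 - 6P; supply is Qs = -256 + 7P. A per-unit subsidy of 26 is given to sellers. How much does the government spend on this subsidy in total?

Government cost = 13546

Pre-subsidy: 1031 - 6P = -256 + 7P gives P* = 99, Q* = 437.
With the subsidy, sellers receive Ps = Pb + 26 for each unit, where Pb is the price buyers pay.
Supply in terms of Pb becomes Qs = -256 + 7(Pb + 26) = -74 + 7Pb. Setting this equal to demand: 1031 - 6Pb = -74 + 7Pb, so Pb = 85.
Sellers receive Ps = 85 + 26 = 111; Q' = 1031 − 6·85 = 521.
Government outlay = subsidy × quantity = 26 × 521 = 13546.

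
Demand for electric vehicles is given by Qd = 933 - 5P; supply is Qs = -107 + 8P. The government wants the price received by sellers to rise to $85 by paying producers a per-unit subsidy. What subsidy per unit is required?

At a seller price of 85, quantity supplied is -107 + 8·85 = 573.
Buyers absorb 573 only when they pay Pb with 933 − 5·Pb = 573, i.e. Pb = 72.
s = Ps − Pb = 85 − 72 = 13.

Required subsidy s = $13 per unit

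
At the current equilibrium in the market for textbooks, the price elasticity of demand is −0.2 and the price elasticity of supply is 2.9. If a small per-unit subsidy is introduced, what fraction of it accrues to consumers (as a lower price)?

For a small subsidy around the equilibrium, the benefit split depends on the relative slopes, which at a point are proportional to the elasticities.
Buyer share = εs/(εs + |εd|) = 2.9/(2.9 + 0.2) = 29/31; seller share = |εd|/(εs + |εd|) = 2/31.

Consumer share = 29/31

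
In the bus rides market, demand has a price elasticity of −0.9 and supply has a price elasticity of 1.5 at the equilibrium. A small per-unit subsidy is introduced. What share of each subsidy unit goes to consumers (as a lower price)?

For a small subsidy around the equilibrium, the benefit split depends on the relative slopes, which at a point are proportional to the elasticities.
Buyer share = εs/(εs + |εd|) = 1.5/(1.5 + 0.9) = 0.625; seller share = |εd|/(εs + |εd|) = 0.375.

Consumer share = 0.625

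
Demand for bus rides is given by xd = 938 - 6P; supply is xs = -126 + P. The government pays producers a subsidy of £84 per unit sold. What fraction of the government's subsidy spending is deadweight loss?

DWL / government spending = 18/49

Pre-subsidy: 938 - 6P = -126 + P gives P* = 152, x* = 26.
With the subsidy, sellers receive Ps = Pb + 84 for each unit, where Pb is the price buyers pay.
Supply in terms of Pb becomes xs = -126 + 1(Pb + 84) = -42 + Pb. Setting this equal to demand: 938 - 6Pb = -42 + Pb, so Pb = 140.
Sellers receive Ps = 140 + 84 = 224; x' = 938 − 6·140 = 98.
ΔCS = ½(26 + 98)(152 − 140) = 744; ΔPS = ½(26 + 98)(224 − 152) = 4464.
Government spending = 84 × 98 = 8232.
DWL = ½ × 84 × (98 − 26) = 3024; fraction = 3024 / 8232 = 18/49.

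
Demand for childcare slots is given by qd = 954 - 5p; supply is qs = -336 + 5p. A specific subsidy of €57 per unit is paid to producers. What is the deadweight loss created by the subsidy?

Pre-subsidy: 954 - 5p = -336 + 5p gives p* = 129, q* = 309.
With the subsidy, sellers receive ps = pb + 57 for each unit, where pb is the price buyers pay.
Supply in terms of pb becomes qs = -336 + 5(pb + 57) = -51 + 5pb. Setting this equal to demand: 954 - 5pb = -51 + 5pb, so pb = 100.5.
Sellers receive ps = 100.5 + 57 = 157.5; q' = 954 − 5·100.5 = 451.5.
The subsidy expands output by 451.5 − 309 = 142.5 past the efficient level; on those units the gap between marginal cost and willingness to pay runs from 0 up to 57.
DWL = ½ × 57 × 142.5 = 4061.25.

Deadweight loss = €4061.25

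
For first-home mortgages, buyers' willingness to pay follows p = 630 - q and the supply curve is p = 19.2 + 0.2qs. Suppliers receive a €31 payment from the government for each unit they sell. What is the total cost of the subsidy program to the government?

Government cost = 99479/6

Pre-subsidy: 630 - q = 19.2 + 0.2q gives q* = 509 and p* = 121.
With the subsidy, sellers receive ps = pb + 31 for each unit, where pb is the price buyers pay.
On the curves, pb = 630 - q and ps = 19.2 + 0.2q; the wedge ps − pb = 31 gives 19.2 + 0.2q − (630 - q) = 31, so q' = 3209/6.
Then pb = 630 − 1·(3209/6) = 571/6 and ps = 19.2 + 0.2·(3209/6) = 757/6.
Government outlay = subsidy × quantity = 31 × 3209/6 = 99479/6.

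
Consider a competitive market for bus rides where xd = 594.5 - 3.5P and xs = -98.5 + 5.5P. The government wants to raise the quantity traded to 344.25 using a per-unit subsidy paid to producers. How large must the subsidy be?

At x = 344.25, invert demand for the buyer price: Pb = (594.5 − 344.25)/3.5 = 71.5; invert supply for the seller price: Ps = (344.25 − (-98.5))/5.5 = 80.5.
The subsidy must fill the gap: s = Ps − Pb = 80.5 − 71.5 = 9.

Required subsidy s = 9 per unit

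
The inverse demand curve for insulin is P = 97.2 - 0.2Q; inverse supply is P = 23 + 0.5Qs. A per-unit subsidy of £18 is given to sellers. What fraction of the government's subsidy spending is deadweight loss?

DWL / government spending = 45/461

Pre-subsidy: 97.2 - 0.2Q = 23 + 0.5Q gives Q* = 106 and P* = 76.
With the subsidy, sellers receive Ps = Pb + 18 for each unit, where Pb is the price buyers pay.
On the curves, Pb = 97.2 - 0.2Q and Ps = 23 + 0.5Q; the wedge Ps − Pb = 18 gives 23 + 0.5Q − (97.2 - 0.2Q) = 18, so Q' = 922/7.
Then Pb = 97.2 − 0.2·(922/7) = 496/7 and Ps = 23 + 0.5·(922/7) = 622/7.
ΔCS = ½(106 + 922/7)(76 − 496/7) = 29952/49; ΔPS = ½(106 + 922/7)(622/7 − 76) = 74880/49.
Government spending = 18 × 922/7 = 16596/7.
DWL = ½ × 18 × (922/7 − 106) = 1620/7; fraction = (1620/7) / (16596/7) = 45/461.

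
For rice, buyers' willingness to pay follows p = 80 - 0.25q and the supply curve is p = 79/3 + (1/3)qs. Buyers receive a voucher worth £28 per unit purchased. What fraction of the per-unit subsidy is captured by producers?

Producer share = 4/7

Pre-subsidy: 80 - 0.25q = 79/3 + (1/3)q gives q* = 92 and p* = 57.
With the rebate, buyers effectively pay pb = ps − 28, where ps is the price sellers receive.
On the curves, pb = 80 - 0.25q and ps = 79/3 + (1/3)q; the wedge ps − pb = 28 gives 79/3 + (1/3)q − (80 - 0.25q) = 28, so q' = 140.
Then pb = 80 − 0.25·140 = 45 and ps = 79/3 + (1/3)·140 = 73.
Buyers' price falls by p* − pb = 57 − 45 = 12; sellers' price rises by ps − p* = 73 − 57 = 16.
So producers capture 16/28 = 4/7 of each unit of subsidy.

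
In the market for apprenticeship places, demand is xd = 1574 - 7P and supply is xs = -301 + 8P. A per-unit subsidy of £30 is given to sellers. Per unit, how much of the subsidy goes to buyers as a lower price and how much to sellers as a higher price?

Pre-subsidy: 1574 - 7P = -301 + 8P gives P* = 125, x* = 699.
With the subsidy, sellers receive Ps = Pb + 30 for each unit, where Pb is the price buyers pay.
Supply in terms of Pb becomes xs = -301 + 8(Pb + 30) = -61 + 8Pb. Setting this equal to demand: 1574 - 7Pb = -61 + 8Pb, so Pb = 109.
Sellers receive Ps = 109 + 30 = 139; x' = 1574 − 7·109 = 811.
Buyers' price falls by P* − Pb = 125 − 109 = 16; sellers' price rises by Ps − P* = 139 − 125 = 14.

Buyers gain £16 per unit; sellers gain £14 per unit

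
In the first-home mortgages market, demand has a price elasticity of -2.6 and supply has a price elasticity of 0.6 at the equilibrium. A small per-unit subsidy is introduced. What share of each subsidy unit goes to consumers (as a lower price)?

Consumer share = 0.1875

For a small subsidy around the equilibrium, the benefit split depends on the relative slopes, which at a point are proportional to the elasticities.
Buyer share = εs/(εs + |εd|) = 0.6/(0.6 + 2.6) = 0.1875; seller share = |εd|/(εs + |εd|) = 0.8125.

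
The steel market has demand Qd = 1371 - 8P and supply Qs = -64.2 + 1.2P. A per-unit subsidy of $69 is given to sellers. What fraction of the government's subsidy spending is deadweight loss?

DWL / government spending = 12/65

Pre-subsidy: 1371 - 8P = -64.2 + 1.2P gives P* = 156, Q* = 123.
With the subsidy, sellers receive Ps = Pb + 69 for each unit, where Pb is the price buyers pay.
Supply in terms of Pb becomes Qs = -64.2 + 1.2(Pb + 69) = 18.6 + 1.2Pb. Setting this equal to demand: 1371 - 8Pb = 18.6 + 1.2Pb, so Pb = 147.
Sellers receive Ps = 147 + 69 = 216; Q' = 1371 − 8·147 = 195.
ΔCS = ½(123 + 195)(156 − 147) = 1431; ΔPS = ½(123 + 195)(216 − 156) = 9540.
Government spending = 69 × 195 = 13455.
DWL = ½ × 69 × (195 − 123) = 2484; fraction = 2484 / 13455 = 12/65.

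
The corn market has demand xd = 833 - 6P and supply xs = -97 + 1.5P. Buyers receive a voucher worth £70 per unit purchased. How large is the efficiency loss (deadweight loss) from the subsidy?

Deadweight loss = £2940

Pre-subsidy: 833 - 6P = -97 + 1.5P gives P* = 124, x* = 89.
With the rebate, buyers effectively pay Pb = Ps − 70, where Ps is the price sellers receive.
Demand in terms of Ps becomes xd = 833 − 6(Ps − 70) = 1253 - 6Ps. Setting this equal to supply: 1253 - 6Ps = -97 + 1.5Ps, so Ps = 180.
Buyers pay Pb = 180 − 70 = 110; x' = -97 + 1.5·180 = 173.
The subsidy expands output by 173 − 89 = 84 past the efficient level; on those units the gap between marginal cost and willingness to pay runs from 0 up to 70.
DWL = ½ × 70 × 84 = 2940.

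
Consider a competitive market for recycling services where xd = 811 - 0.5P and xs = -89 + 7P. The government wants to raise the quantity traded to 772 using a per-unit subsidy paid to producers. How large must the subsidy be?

At x = 772, invert demand for the buyer price: Pb = (811 − 772)/0.5 = 78; invert supply for the seller price: Ps = (772 − (-89))/7 = 123.
The subsidy must fill the gap: s = Ps − Pb = 123 − 78 = 45.

Required subsidy s = 45 per unit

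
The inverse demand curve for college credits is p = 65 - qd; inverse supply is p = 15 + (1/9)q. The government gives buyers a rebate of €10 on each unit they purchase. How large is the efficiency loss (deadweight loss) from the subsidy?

Pre-subsidy: 65 - q = 15 + (1/9)q gives q* = 45 and p* = 20.
With the rebate, buyers effectively pay pb = ps − 10, where ps is the price sellers receive.
On the curves, pb = 65 - q and ps = 15 + (1/9)q; the wedge ps − pb = 10 gives 15 + (1/9)q − (65 - q) = 10, so q' = 54.
Then pb = 65 − 1·54 = 11 and ps = 15 + (1/9)·54 = 21.
The subsidy expands output by 54 − 45 = 9 past the efficient level; on those units the gap between marginal cost and willingness to pay runs from 0 up to 10.
DWL = ½ × 10 × 9 = 45.

Deadweight loss = €45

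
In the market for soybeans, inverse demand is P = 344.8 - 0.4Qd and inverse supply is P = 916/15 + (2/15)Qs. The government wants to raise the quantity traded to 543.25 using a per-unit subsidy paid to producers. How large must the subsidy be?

Required subsidy s = 6 per unit

At Q = 543.25, from the demand curve buyers pay Pb = 344.8 − 0.4·543.25 = 127.5; from the supply curve sellers need Ps = 916/15 + (2/15)·543.25 = 133.5.
The subsidy must fill the gap: s = Ps − Pb = 133.5 − 127.5 = 6.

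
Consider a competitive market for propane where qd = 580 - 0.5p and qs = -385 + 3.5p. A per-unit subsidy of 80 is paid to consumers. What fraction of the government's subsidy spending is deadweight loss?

DWL / government spending = 4/113

Pre-subsidy: 580 - 0.5p = -385 + 3.5p gives p* = 241.25, q* = 459.375.
With the rebate, buyers effectively pay pb = ps − 80, where ps is the price sellers receive.
Demand in terms of ps becomes qd = 580 − 0.5(ps − 80) = 620 - 0.5ps. Setting this equal to supply: 620 - 0.5ps = -385 + 3.5ps, so ps = 251.25.
Buyers pay pb = 251.25 − 80 = 171.25; q' = -385 + 3.5·251.25 = 494.375.
ΔCS = ½(459.375 + 494.375)(241.25 − 171.25) = 33381.25; ΔPS = ½(459.375 + 494.375)(251.25 − 241.25) = 4768.75.
Government spending = 80 × 494.375 = 39550.
DWL = ½ × 80 × (494.375 − 459.375) = 1400; fraction = 1400 / 39550 = 4/113.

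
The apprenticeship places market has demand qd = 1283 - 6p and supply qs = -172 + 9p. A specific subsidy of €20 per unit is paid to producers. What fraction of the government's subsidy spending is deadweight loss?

DWL / government spending = 36/773

Pre-subsidy: 1283 - 6p = -172 + 9p gives p* = 97, q* = 701.
With the subsidy, sellers receive ps = pb + 20 for each unit, where pb is the price buyers pay.
Supply in terms of pb becomes qs = -172 + 9(pb + 20) = 8 + 9pb. Setting this equal to demand: 1283 - 6pb = 8 + 9pb, so pb = 85.
Sellers receive ps = 85 + 20 = 105; q' = 1283 − 6·85 = 773.
ΔCS = ½(701 + 773)(97 − 85) = 8844; ΔPS = ½(701 + 773)(105 − 97) = 5896.
Government spending = 20 × 773 = 15460.
DWL = ½ × 20 × (773 − 701) = 720; fraction = 720 / 15460 = 36/773.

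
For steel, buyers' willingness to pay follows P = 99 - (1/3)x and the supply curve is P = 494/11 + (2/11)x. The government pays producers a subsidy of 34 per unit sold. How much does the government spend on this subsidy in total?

Pre-subsidy: 99 - (1/3)x = 494/11 + (2/11)x gives x* = 105 and P* = 64.
With the subsidy, sellers receive Ps = Pb + 34 for each unit, where Pb is the price buyers pay.
On the curves, Pb = 99 - (1/3)x and Ps = 494/11 + (2/11)x; the wedge Ps − Pb = 34 gives 494/11 + (2/11)x − (99 - (1/3)x) = 34, so x' = 171.
Then Pb = 99 − (1/3)·171 = 42 and Ps = 494/11 + (2/11)·171 = 76.
Government outlay = subsidy × quantity = 34 × 171 = 5814.

Government cost = 5814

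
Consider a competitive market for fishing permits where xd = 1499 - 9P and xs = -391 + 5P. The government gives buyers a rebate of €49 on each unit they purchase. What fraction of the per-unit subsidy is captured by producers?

Pre-subsidy: 1499 - 9P = -391 + 5P gives P* = 135, x* = 284.
With the rebate, buyers effectively pay Pb = Ps − 49, where Ps is the price sellers receive.
Demand in terms of Ps becomes xd = 1499 − 9(Ps − 49) = 1940 - 9Ps. Setting this equal to supply: 1940 - 9Ps = -391 + 5Ps, so Ps = 166.5.
Buyers pay Pb = 166.5 − 49 = 117.5; x' = -391 + 5·166.5 = 441.5.
Buyers' price falls by P* − Pb = 135 − 117.5 = 17.5; sellers' price rises by Ps − P* = 166.5 − 135 = 31.5.
So producers capture 31.5/49 = 9/14 of each unit of subsidy.

Producer share = 9/14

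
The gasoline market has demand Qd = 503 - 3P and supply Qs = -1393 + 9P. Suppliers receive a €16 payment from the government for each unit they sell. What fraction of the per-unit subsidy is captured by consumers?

Pre-subsidy: 503 - 3P = -1393 + 9P gives P* = 158, Q* = 29.
With the subsidy, sellers receive Ps = Pb + 16 for each unit, where Pb is the price buyers pay.
Supply in terms of Pb becomes Qs = -1393 + 9(Pb + 16) = -1249 + 9Pb. Setting this equal to demand: 503 - 3Pb = -1249 + 9Pb, so Pb = 146.
Sellers receive Ps = 146 + 16 = 162; Q' = 503 − 3·146 = 65.
Buyers' price falls by P* − Pb = 158 − 146 = 12; sellers' price rises by Ps − P* = 162 − 158 = 4.
So consumers capture 12/16 = 0.75 of each unit of subsidy.

Consumer share = 0.75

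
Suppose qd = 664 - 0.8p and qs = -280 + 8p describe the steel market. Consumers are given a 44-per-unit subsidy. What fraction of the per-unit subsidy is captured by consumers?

Pre-subsidy: 664 - 0.8p = -280 + 8p gives p* = 1180/11, q* = 6360/11.
With the rebate, buyers effectively pay pb = ps − 44, where ps is the price sellers receive.
Demand in terms of ps becomes qd = 664 − 0.8(ps − 44) = 699.2 - 0.8ps. Setting this equal to supply: 699.2 - 0.8ps = -280 + 8ps, so ps = 1224/11.
Buyers pay pb = 1224/11 − 44 = 740/11; q' = -280 + 8·(1224/11) = 6712/11.
Buyers' price falls by p* − pb = 1180/11 − 740/11 = 40; sellers' price rises by ps − p* = 1224/11 − 1180/11 = 4.
So consumers capture 40/44 = 10/11 of each unit of subsidy.

Consumer share = 10/11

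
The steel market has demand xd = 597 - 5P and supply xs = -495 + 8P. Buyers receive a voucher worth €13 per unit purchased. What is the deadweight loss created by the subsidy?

Deadweight loss = €260

Pre-subsidy: 597 - 5P = -495 + 8P gives P* = 84, x* = 177.
With the rebate, buyers effectively pay Pb = Ps − 13, where Ps is the price sellers receive.
Demand in terms of Ps becomes xd = 597 − 5(Ps − 13) = 662 - 5Ps. Setting this equal to supply: 662 - 5Ps = -495 + 8Ps, so Ps = 89.
Buyers pay Pb = 89 − 13 = 76; x' = -495 + 8·89 = 217.
The subsidy expands output by 217 − 177 = 40 past the efficient level; on those units the gap between marginal cost and willingness to pay runs from 0 up to 13.
DWL = ½ × 13 × 40 = 260.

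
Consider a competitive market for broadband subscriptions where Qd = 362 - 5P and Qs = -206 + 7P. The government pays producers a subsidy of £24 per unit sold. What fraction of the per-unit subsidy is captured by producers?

Producer share = 5/12

Pre-subsidy: 362 - 5P = -206 + 7P gives P* = 142/3, Q* = 376/3.
With the subsidy, sellers receive Ps = Pb + 24 for each unit, where Pb is the price buyers pay.
Supply in terms of Pb becomes Qs = -206 + 7(Pb + 24) = -38 + 7Pb. Setting this equal to demand: 362 - 5Pb = -38 + 7Pb, so Pb = 100/3.
Sellers receive Ps = 100/3 + 24 = 172/3; Q' = 362 − 5·(100/3) = 586/3.
Buyers' price falls by P* − Pb = 142/3 − 100/3 = 14; sellers' price rises by Ps − P* = 172/3 − 142/3 = 10.
So producers capture 10/24 = 5/12 of each unit of subsidy.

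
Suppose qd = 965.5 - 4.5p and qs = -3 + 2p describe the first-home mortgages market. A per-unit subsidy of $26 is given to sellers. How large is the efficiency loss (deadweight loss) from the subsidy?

Deadweight loss = $468

Pre-subsidy: 965.5 - 4.5p = -3 + 2p gives p* = 149, q* = 295.
With the subsidy, sellers receive ps = pb + 26 for each unit, where pb is the price buyers pay.
Supply in terms of pb becomes qs = -3 + 2(pb + 26) = 49 + 2pb. Setting this equal to demand: 965.5 - 4.5pb = 49 + 2pb, so pb = 141.
Sellers receive ps = 141 + 26 = 167; q' = 965.5 − 4.5·141 = 331.
The subsidy expands output by 331 − 295 = 36 past the efficient level; on those units the gap between marginal cost and willingness to pay runs from 0 up to 26.
DWL = ½ × 26 × 36 = 468.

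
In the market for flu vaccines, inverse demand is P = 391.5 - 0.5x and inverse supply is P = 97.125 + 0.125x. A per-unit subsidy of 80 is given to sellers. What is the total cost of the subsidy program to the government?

Pre-subsidy: 391.5 - 0.5x = 97.125 + 0.125x gives x* = 471 and P* = 156.
With the subsidy, sellers receive Ps = Pb + 80 for each unit, where Pb is the price buyers pay.
On the curves, Pb = 391.5 - 0.5x and Ps = 97.125 + 0.125x; the wedge Ps − Pb = 80 gives 97.125 + 0.125x − (391.5 - 0.5x) = 80, so x' = 599.
Then Pb = 391.5 − 0.5·599 = 92 and Ps = 97.125 + 0.125·599 = 172.
Government outlay = subsidy × quantity = 80 × 599 = 47920.

Government cost = 47920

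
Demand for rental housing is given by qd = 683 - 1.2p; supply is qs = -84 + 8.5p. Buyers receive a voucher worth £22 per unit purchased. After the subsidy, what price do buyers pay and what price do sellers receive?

Buyers pay 5800/97; sellers receive 7934/97

Pre-subsidy: 683 - 1.2p = -84 + 8.5p gives p* = 7670/97, q* = 57047/97.
With the rebate, buyers effectively pay pb = ps − 22, where ps is the price sellers receive.
Demand in terms of ps becomes qd = 683 − 1.2(ps − 22) = 709.4 - 1.2ps. Setting this equal to supply: 709.4 - 1.2ps = -84 + 8.5ps, so ps = 7934/97.
Buyers pay pb = 7934/97 − 22 = 5800/97; q' = -84 + 8.5·(7934/97) = 59291/97.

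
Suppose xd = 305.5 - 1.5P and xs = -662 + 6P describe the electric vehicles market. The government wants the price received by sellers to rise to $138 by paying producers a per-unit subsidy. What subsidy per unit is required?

Required subsidy s = $45 per unit

At a seller price of 138, quantity supplied is -662 + 6·138 = 166.
Buyers absorb 166 only when they pay Pb with 305.5 − 1.5·Pb = 166, i.e. Pb = 93.
s = Ps − Pb = 138 − 93 = 45.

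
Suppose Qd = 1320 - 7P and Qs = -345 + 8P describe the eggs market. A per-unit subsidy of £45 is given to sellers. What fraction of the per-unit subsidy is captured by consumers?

Pre-subsidy: 1320 - 7P = -345 + 8P gives P* = 111, Q* = 543.
With the subsidy, sellers receive Ps = Pb + 45 for each unit, where Pb is the price buyers pay.
Supply in terms of Pb becomes Qs = -345 + 8(Pb + 45) = 15 + 8Pb. Setting this equal to demand: 1320 - 7Pb = 15 + 8Pb, so Pb = 87.
Sellers receive Ps = 87 + 45 = 132; Q' = 1320 − 7·87 = 711.
Buyers' price falls by P* − Pb = 111 − 87 = 24; sellers' price rises by Ps − P* = 132 − 111 = 21.
So consumers capture 24/45 = 8/15 of each unit of subsidy.

Consumer share = 8/15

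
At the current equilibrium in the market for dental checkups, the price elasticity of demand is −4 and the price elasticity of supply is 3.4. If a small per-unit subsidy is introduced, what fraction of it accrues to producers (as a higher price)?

Producer share = 20/37

For a small subsidy around the equilibrium, the benefit split depends on the relative slopes, which at a point are proportional to the elasticities.
Buyer share = εs/(εs + |εd|) = 3.4/(3.4 + 4) = 17/37; seller share = |εd|/(εs + |εd|) = 20/37.
So producers capture 20/37 of the subsidy.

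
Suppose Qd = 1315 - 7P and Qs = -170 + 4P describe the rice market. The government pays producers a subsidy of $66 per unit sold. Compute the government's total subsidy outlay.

Government cost = $35508

Pre-subsidy: 1315 - 7P = -170 + 4P gives P* = 135, Q* = 370.
With the subsidy, sellers receive Ps = Pb + 66 for each unit, where Pb is the price buyers pay.
Supply in terms of Pb becomes Qs = -170 + 4(Pb + 66) = 94 + 4Pb. Setting this equal to demand: 1315 - 7Pb = 94 + 4Pb, so Pb = 111.
Sellers receive Ps = 111 + 66 = 177; Q' = 1315 − 7·111 = 538.
Government outlay = subsidy × quantity = 66 × 538 = 35508.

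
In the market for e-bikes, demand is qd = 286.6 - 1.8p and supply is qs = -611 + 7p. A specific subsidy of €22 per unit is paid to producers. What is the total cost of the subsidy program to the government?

Government cost = €2959

Pre-subsidy: 286.6 - 1.8p = -611 + 7p gives p* = 102, q* = 103.
With the subsidy, sellers receive ps = pb + 22 for each unit, where pb is the price buyers pay.
Supply in terms of pb becomes qs = -611 + 7(pb + 22) = -457 + 7pb. Setting this equal to demand: 286.6 - 1.8pb = -457 + 7pb, so pb = 84.5.
Sellers receive ps = 84.5 + 22 = 106.5; q' = 286.6 − 1.8·84.5 = 134.5.
Government outlay = subsidy × quantity = 22 × 134.5 = 2959.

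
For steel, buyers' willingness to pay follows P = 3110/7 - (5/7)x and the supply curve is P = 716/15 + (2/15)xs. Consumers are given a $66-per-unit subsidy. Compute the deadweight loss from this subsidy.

Pre-subsidy: 3110/7 - (5/7)x = 716/15 + (2/15)x gives x* = 41638/89 and P* = 9800/89.
With the rebate, buyers effectively pay Pb = Ps − 66, where Ps is the price sellers receive.
On the curves, Pb = 3110/7 - (5/7)x and Ps = 716/15 + (2/15)x; the wedge Ps − Pb = 66 gives 716/15 + (2/15)x − (3110/7 - (5/7)x) = 66, so x' = 48568/89.
Then Pb = 3110/7 − (5/7)·(48568/89) = 4850/89 and Ps = 716/15 + (2/15)·(48568/89) = 10724/89.
The subsidy expands output by 48568/89 − 41638/89 = 6930/89 past the efficient level; on those units the gap between marginal cost and willingness to pay runs from 0 up to 66.
DWL = ½ × 66 × 6930/89 = 228690/89.

Deadweight loss = 228690/89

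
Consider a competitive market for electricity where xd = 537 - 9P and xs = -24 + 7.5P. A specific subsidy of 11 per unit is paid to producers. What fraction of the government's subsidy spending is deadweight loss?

Pre-subsidy: 537 - 9P = -24 + 7.5P gives P* = 34, x* = 231.
With the subsidy, sellers receive Ps = Pb + 11 for each unit, where Pb is the price buyers pay.
Supply in terms of Pb becomes xs = -24 + 7.5(Pb + 11) = 58.5 + 7.5Pb. Setting this equal to demand: 537 - 9Pb = 58.5 + 7.5Pb, so Pb = 29.
Sellers receive Ps = 29 + 11 = 40; x' = 537 − 9·29 = 276.
ΔCS = ½(231 + 276)(34 − 29) = 1267.5; ΔPS = ½(231 + 276)(40 − 34) = 1521.
Government spending = 11 × 276 = 3036.
DWL = ½ × 11 × (276 − 231) = 247.5; fraction = 247.5 / 3036 = 15/184.

DWL / government spending = 15/184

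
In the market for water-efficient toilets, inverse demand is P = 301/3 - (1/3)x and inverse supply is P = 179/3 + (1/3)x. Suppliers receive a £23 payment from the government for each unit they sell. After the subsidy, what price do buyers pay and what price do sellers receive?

Buyers pay £68.5; sellers receive £91.5

Pre-subsidy: 301/3 - (1/3)x = 179/3 + (1/3)x gives x* = 61 and P* = 80.
With the subsidy, sellers receive Ps = Pb + 23 for each unit, where Pb is the price buyers pay.
On the curves, Pb = 301/3 - (1/3)x and Ps = 179/3 + (1/3)x; the wedge Ps − Pb = 23 gives 179/3 + (1/3)x − (301/3 - (1/3)x) = 23, so x' = 95.5.
Then Pb = 301/3 − (1/3)·95.5 = 68.5 and Ps = 179/3 + (1/3)·95.5 = 91.5.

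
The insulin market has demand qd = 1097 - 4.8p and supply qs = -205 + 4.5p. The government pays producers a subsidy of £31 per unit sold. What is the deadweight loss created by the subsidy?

Pre-subsidy: 1097 - 4.8p = -205 + 4.5p gives p* = 140, q* = 425.
With the subsidy, sellers receive ps = pb + 31 for each unit, where pb is the price buyers pay.
Supply in terms of pb becomes qs = -205 + 4.5(pb + 31) = -65.5 + 4.5pb. Setting this equal to demand: 1097 - 4.8pb = -65.5 + 4.5pb, so pb = 125.
Sellers receive ps = 125 + 31 = 156; q' = 1097 − 4.8·125 = 497.
The subsidy expands output by 497 − 425 = 72 past the efficient level; on those units the gap between marginal cost and willingness to pay runs from 0 up to 31.
DWL = ½ × 31 × 72 = 1116.

Deadweight loss = £1116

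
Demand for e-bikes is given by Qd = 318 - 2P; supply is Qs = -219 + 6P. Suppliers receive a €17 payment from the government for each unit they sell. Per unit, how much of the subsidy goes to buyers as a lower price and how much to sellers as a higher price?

Pre-subsidy: 318 - 2P = -219 + 6P gives P* = 67.125, Q* = 183.75.
With the subsidy, sellers receive Ps = Pb + 17 for each unit, where Pb is the price buyers pay.
Supply in terms of Pb becomes Qs = -219 + 6(Pb + 17) = -117 + 6Pb. Setting this equal to demand: 318 - 2Pb = -117 + 6Pb, so Pb = 54.375.
Sellers receive Ps = 54.375 + 17 = 71.375; Q' = 318 − 2·54.375 = 209.25.
Buyers' price falls by P* − Pb = 67.125 − 54.375 = 12.75; sellers' price rises by Ps − P* = 71.375 − 67.125 = 4.25.

Buyers gain €12.75 per unit; sellers gain €4.25 per unit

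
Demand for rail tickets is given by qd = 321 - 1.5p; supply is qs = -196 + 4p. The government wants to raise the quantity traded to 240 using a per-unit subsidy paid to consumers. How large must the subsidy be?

At q = 240, invert demand for the buyer price: pb = (321 − 240)/1.5 = 54; invert supply for the seller price: ps = (240 − (-196))/4 = 109.
The subsidy must fill the gap: s = ps − pb = 109 − 54 = 55.

Required subsidy s = 55 per unit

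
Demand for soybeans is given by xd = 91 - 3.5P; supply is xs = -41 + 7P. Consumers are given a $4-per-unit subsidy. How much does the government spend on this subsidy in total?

Government cost = 676/3

Pre-subsidy: 91 - 3.5P = -41 + 7P gives P* = 88/7, x* = 47.
With the rebate, buyers effectively pay Pb = Ps − 4, where Ps is the price sellers receive.
Demand in terms of Ps becomes xd = 91 − 3.5(Ps − 4) = 105 - 3.5Ps. Setting this equal to supply: 105 - 3.5Ps = -41 + 7Ps, so Ps = 292/21.
Buyers pay Pb = 292/21 − 4 = 208/21; x' = -41 + 7·(292/21) = 169/3.
Government outlay = subsidy × quantity = 4 × 169/3 = 676/3.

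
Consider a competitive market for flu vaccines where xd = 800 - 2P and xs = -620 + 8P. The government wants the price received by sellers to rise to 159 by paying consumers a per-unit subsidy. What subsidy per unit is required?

Required subsidy s = 85 per unit

At a seller price of 159, quantity supplied is -620 + 8·159 = 652.
Buyers absorb 652 only when they pay Pb with 800 − 2·Pb = 652, i.e. Pb = 74.
s = Ps − Pb = 159 − 74 = 85.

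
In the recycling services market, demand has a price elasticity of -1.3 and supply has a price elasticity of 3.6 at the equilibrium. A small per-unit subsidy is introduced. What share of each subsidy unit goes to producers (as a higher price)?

Producer share = 13/49

For a small subsidy around the equilibrium, the benefit split depends on the relative slopes, which at a point are proportional to the elasticities.
Buyer share = εs/(εs + |εd|) = 3.6/(3.6 + 1.3) = 36/49; seller share = |εd|/(εs + |εd|) = 13/49.
So producers capture 13/49 of the subsidy.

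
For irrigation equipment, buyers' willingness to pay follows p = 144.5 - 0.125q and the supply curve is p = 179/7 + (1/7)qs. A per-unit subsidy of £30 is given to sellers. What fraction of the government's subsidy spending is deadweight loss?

DWL / government spending = 14/139

Pre-subsidy: 144.5 - 0.125q = 179/7 + (1/7)q gives q* = 444 and p* = 89.
With the subsidy, sellers receive ps = pb + 30 for each unit, where pb is the price buyers pay.
On the curves, pb = 144.5 - 0.125q and ps = 179/7 + (1/7)q; the wedge ps − pb = 30 gives 179/7 + (1/7)q − (144.5 - 0.125q) = 30, so q' = 556.
Then pb = 144.5 − 0.125·556 = 75 and ps = 179/7 + (1/7)·556 = 105.
ΔCS = ½(444 + 556)(89 − 75) = 7000; ΔPS = ½(444 + 556)(105 − 89) = 8000.
Government spending = 30 × 556 = 16680.
DWL = ½ × 30 × (556 − 444) = 1680; fraction = 1680 / 16680 = 14/139.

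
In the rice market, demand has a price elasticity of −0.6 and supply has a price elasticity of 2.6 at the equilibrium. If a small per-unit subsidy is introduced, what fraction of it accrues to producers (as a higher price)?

Producer share = 0.1875

For a small subsidy around the equilibrium, the benefit split depends on the relative slopes, which at a point are proportional to the elasticities.
Buyer share = εs/(εs + |εd|) = 2.6/(2.6 + 0.6) = 0.8125; seller share = |εd|/(εs + |εd|) = 0.1875.
So producers capture 0.1875 of the subsidy.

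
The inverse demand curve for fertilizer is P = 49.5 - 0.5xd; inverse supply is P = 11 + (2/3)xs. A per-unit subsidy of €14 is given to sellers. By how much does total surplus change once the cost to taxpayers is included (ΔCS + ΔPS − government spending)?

Pre-subsidy: 49.5 - 0.5x = 11 + (2/3)x gives x* = 33 and P* = 33.
With the subsidy, sellers receive Ps = Pb + 14 for each unit, where Pb is the price buyers pay.
On the curves, Pb = 49.5 - 0.5x and Ps = 11 + (2/3)x; the wedge Ps − Pb = 14 gives 11 + (2/3)x − (49.5 - 0.5x) = 14, so x' = 45.
Then Pb = 49.5 − 0.5·45 = 27 and Ps = 11 + (2/3)·45 = 41.
ΔCS = ½(33 + 45)(33 − 27) = 234; ΔPS = ½(33 + 45)(41 − 33) = 312.
Government spending = 14 × 45 = 630.
Net change = 234 + 312 − 630 = -84. The loss equals the DWL triangle ½·14·12.

Net change in total surplus = -€84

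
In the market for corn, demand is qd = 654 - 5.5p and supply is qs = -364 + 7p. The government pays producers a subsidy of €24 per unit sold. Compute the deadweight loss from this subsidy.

Pre-subsidy: 654 - 5.5p = -364 + 7p gives p* = 81.44, q* = 206.08.
With the subsidy, sellers receive ps = pb + 24 for each unit, where pb is the price buyers pay.
Supply in terms of pb becomes qs = -364 + 7(pb + 24) = -196 + 7pb. Setting this equal to demand: 654 - 5.5pb = -196 + 7pb, so pb = 68.
Sellers receive ps = 68 + 24 = 92; q' = 654 − 5.5·68 = 280.
The subsidy expands output by 280 − 206.08 = 73.92 past the efficient level; on those units the gap between marginal cost and willingness to pay runs from 0 up to 24.
DWL = ½ × 24 × 73.92 = 887.04.

Deadweight loss = €887.04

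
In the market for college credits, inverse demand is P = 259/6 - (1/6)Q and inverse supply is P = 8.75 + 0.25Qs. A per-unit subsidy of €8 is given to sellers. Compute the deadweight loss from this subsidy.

Deadweight loss = €76.8

Pre-subsidy: 259/6 - (1/6)Q = 8.75 + 0.25Q gives Q* = 82.6 and P* = 29.4.
With the subsidy, sellers receive Ps = Pb + 8 for each unit, where Pb is the price buyers pay.
On the curves, Pb = 259/6 - (1/6)Q and Ps = 8.75 + 0.25Q; the wedge Ps − Pb = 8 gives 8.75 + 0.25Q − (259/6 - (1/6)Q) = 8, so Q' = 101.8.
Then Pb = 259/6 − (1/6)·101.8 = 26.2 and Ps = 8.75 + 0.25·101.8 = 34.2.
The subsidy expands output by 101.8 − 82.6 = 19.2 past the efficient level; on those units the gap between marginal cost and willingness to pay runs from 0 up to 8.
DWL = ½ × 8 × 19.2 = 76.8.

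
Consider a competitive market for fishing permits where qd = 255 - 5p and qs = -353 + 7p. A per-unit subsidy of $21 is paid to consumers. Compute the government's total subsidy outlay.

Government cost = $1321.25

Pre-subsidy: 255 - 5p = -353 + 7p gives p* = 152/3, q* = 5/3.
With the rebate, buyers effectively pay pb = ps − 21, where ps is the price sellers receive.
Demand in terms of ps becomes qd = 255 − 5(ps − 21) = 360 - 5ps. Setting this equal to supply: 360 - 5ps = -353 + 7ps, so ps = 713/12.
Buyers pay pb = 713/12 − 21 = 461/12; q' = -353 + 7·(713/12) = 755/12.
Government outlay = subsidy × quantity = 21 × 755/12 = 1321.25.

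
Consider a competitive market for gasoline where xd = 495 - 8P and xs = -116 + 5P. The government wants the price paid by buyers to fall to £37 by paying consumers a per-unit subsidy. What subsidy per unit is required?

Required subsidy s = £26 per unit

At a buyer price of 37, quantity demanded is 495 − 8·37 = 199.
Sellers supply 199 only when they receive Ps with -116 + 5·Ps = 199, i.e. Ps = 63.
s = Ps − Pb = 63 − 37 = 26.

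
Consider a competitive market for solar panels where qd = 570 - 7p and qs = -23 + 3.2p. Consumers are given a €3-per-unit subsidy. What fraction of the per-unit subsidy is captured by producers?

Producer share = 35/51

Pre-subsidy: 570 - 7p = -23 + 3.2p gives p* = 2965/51, q* = 8315/51.
With the rebate, buyers effectively pay pb = ps − 3, where ps is the price sellers receive.
Demand in terms of ps becomes qd = 570 − 7(ps − 3) = 591 - 7ps. Setting this equal to supply: 591 - 7ps = -23 + 3.2ps, so ps = 3070/51.
Buyers pay pb = 3070/51 − 3 = 2917/51; q' = -23 + 3.2·(3070/51) = 8651/51.
Buyers' price falls by p* − pb = 2965/51 − 2917/51 = 16/17; sellers' price rises by ps − p* = 3070/51 − 2965/51 = 35/17.
So producers capture (35/17)/3 = 35/51 of each unit of subsidy.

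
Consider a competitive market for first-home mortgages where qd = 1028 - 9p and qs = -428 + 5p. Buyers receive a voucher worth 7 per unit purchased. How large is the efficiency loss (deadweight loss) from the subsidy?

Pre-subsidy: 1028 - 9p = -428 + 5p gives p* = 104, q* = 92.
With the rebate, buyers effectively pay pb = ps − 7, where ps is the price sellers receive.
Demand in terms of ps becomes qd = 1028 − 9(ps − 7) = 1091 - 9ps. Setting this equal to supply: 1091 - 9ps = -428 + 5ps, so ps = 108.5.
Buyers pay pb = 108.5 − 7 = 101.5; q' = -428 + 5·108.5 = 114.5.
The subsidy expands output by 114.5 − 92 = 22.5 past the efficient level; on those units the gap between marginal cost and willingness to pay runs from 0 up to 7.
DWL = ½ × 7 × 22.5 = 78.75.

Deadweight loss = 78.75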